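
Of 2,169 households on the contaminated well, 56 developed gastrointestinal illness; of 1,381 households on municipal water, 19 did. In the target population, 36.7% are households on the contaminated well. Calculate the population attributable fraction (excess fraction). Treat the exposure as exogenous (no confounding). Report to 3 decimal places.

PAF ≈ 0.243

p₁ = P(outcome | exposed) = 56/2169 = 0.025818
p₀ = P(outcome | unexposed) = 19/1381 = 0.013758
Overall risk P(Y=1) = π·p₁ + (1−π)·p₀ = 0.367×0.025818 + 0.633×0.013758 = 0.018184.
Under exogeneity, PAF = [P(Y=1) − p₀] / P(Y=1).
PAF = (0.018184 − 0.013758) / 0.018184 ≈ 0.2434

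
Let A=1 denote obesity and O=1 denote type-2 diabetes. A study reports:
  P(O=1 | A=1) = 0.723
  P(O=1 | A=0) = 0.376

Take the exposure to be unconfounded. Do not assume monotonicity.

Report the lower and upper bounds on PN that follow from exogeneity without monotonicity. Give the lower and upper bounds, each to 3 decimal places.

0.480 ≤ PN ≤ 0.863

Let p₁ = 0.723, p₀ = 0.376.
Under exogeneity alone the bounds on PN are max{0,(p₁−p₀)/p₁} ≤ PN ≤ min{1,(1−p₀)/p₁}.
  lower = (p₁ − p₀)/p₁ = 0.347 / 0.723 ≈ 0.4799
  upper = min{1, (1 − p₀)/p₁} = 0.624 / 0.723 ≈ 0.8631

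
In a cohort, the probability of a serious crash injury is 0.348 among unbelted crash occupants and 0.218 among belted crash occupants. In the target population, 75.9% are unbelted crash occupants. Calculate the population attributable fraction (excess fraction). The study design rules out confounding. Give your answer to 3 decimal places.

PAF ≈ 0.312

Let p₁ = 0.348, p₀ = 0.218.
Overall risk P(Y=1) = π·p₁ + (1−π)·p₀ = 0.759×0.348 + 0.241×0.218 = 0.31667.
Under exogeneity, PAF = [P(Y=1) − p₀] / P(Y=1).
PAF = (0.31667 − 0.218) / 0.31667 ≈ 0.3116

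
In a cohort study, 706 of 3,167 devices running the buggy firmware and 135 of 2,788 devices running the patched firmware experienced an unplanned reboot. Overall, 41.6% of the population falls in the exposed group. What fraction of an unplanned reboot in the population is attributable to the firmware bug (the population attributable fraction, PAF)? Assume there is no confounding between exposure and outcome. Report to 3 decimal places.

p₁ = P(outcome | exposed) = 706/3167 = 0.22292
p₀ = P(outcome | unexposed) = 135/2788 = 0.048422
Overall risk P(Y=1) = π·p₁ + (1−π)·p₀ = 0.416×0.22292 + 0.584×0.048422 = 0.12101.
Under exogeneity, PAF = [P(Y=1) − p₀] / P(Y=1).
PAF = (0.12101 − 0.048422) / 0.12101 ≈ 0.5999

PAF ≈ 0.600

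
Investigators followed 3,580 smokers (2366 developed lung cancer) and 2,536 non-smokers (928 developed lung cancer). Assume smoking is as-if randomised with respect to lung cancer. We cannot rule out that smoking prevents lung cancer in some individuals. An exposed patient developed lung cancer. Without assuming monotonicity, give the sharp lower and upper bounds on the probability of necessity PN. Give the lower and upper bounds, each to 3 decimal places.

0.446 ≤ PN ≤ 0.959

p₁ = P(outcome | exposed) = 2366/3580 = 0.66089
p₀ = P(outcome | unexposed) = 928/2536 = 0.36593
Under exogeneity alone the bounds on PN are max{0,(p₁−p₀)/p₁} ≤ PN ≤ min{1,(1−p₀)/p₁}.
  lower = (p₁ − p₀)/p₁ = 0.29496 / 0.66089 ≈ 0.4463
  upper = min{1, (1 − p₀)/p₁} = 0.63407 / 0.66089 ≈ 0.9594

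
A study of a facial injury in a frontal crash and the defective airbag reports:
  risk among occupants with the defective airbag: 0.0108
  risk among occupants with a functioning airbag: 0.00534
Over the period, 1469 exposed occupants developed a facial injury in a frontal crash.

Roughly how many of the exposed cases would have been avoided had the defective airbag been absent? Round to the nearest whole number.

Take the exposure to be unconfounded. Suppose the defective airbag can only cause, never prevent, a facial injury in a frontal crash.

about 743 cases

Let p₁ = 0.0108, p₀ = 0.00534.
PN = (p₁ − p₀)/p₁ = (0.0108 − 0.00534) / 0.0108 ≈ 0.50556.
Attributable cases ≈ PN × (exposed cases) = 0.50556 × 1469 ≈ 742.66.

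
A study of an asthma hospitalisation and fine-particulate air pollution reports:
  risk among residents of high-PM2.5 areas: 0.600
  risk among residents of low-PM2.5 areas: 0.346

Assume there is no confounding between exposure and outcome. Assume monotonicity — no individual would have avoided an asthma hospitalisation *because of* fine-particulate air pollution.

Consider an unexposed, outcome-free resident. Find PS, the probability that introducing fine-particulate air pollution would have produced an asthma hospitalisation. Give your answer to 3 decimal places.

PS ≈ 0.388

Let p₁ = 0.6, p₀ = 0.346.
Under exogeneity and monotonicity, PS = (p₁ − p₀) / (1 − p₀).
PS = (0.6 − 0.346) / (1 − 0.346) = 0.254 / 0.654 ≈ 0.3884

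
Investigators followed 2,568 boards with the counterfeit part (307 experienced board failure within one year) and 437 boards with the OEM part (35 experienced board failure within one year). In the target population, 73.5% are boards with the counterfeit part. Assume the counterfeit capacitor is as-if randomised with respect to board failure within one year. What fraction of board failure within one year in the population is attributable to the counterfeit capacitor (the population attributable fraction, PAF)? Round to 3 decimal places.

PAF ≈ 0.266

p₁ = P(outcome | exposed) = 307/2568 = 0.11955
p₀ = P(outcome | unexposed) = 35/437 = 0.080092
Overall risk P(Y=1) = π·p₁ + (1−π)·p₀ = 0.735×0.11955 + 0.265×0.080092 = 0.10909.
Under exogeneity, PAF = [P(Y=1) − p₀] / P(Y=1).
PAF = (0.10909 − 0.080092) / 0.10909 ≈ 0.2658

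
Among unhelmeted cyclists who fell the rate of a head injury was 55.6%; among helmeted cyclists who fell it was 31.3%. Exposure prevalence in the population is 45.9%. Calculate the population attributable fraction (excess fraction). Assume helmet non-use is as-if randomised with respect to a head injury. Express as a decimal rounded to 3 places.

PAF ≈ 0.263

p₁ = 0.556, p₀ = 0.313.
Overall risk P(Y=1) = π·p₁ + (1−π)·p₀ = 0.459×0.556 + 0.541×0.313 = 0.42454.
Under exogeneity, PAF = [P(Y=1) − p₀] / P(Y=1).
PAF = (0.42454 − 0.313) / 0.42454 ≈ 0.2627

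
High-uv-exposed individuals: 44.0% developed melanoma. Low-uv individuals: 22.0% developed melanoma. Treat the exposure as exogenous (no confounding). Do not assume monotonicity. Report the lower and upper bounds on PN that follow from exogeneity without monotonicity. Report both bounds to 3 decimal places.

0.500 ≤ PN ≤ 1.000

p₁ = 0.44, p₀ = 0.22.
Under exogeneity alone the bounds on PN are max{0,(p₁−p₀)/p₁} ≤ PN ≤ min{1,(1−p₀)/p₁}.
  lower = (p₁ − p₀)/p₁ = 0.22 / 0.44 ≈ 0.5000
  upper = min{1, (1 − p₀)/p₁} = 0.78 / 0.44 ≈ 1.7727 → capped at 1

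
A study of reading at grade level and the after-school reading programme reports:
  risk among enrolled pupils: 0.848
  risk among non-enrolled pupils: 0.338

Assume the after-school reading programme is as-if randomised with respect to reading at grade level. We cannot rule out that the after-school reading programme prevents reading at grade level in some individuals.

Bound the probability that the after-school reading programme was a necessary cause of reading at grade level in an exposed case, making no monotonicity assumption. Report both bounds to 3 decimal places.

0.601 ≤ PN ≤ 0.781

Let p₁ = 0.848, p₀ = 0.338.
Under exogeneity alone the bounds on PN are max{0,(p₁−p₀)/p₁} ≤ PN ≤ min{1,(1−p₀)/p₁}.
  lower = (p₁ − p₀)/p₁ = 0.51 / 0.848 ≈ 0.6014
  upper = min{1, (1 − p₀)/p₁} = 0.662 / 0.848 ≈ 0.7807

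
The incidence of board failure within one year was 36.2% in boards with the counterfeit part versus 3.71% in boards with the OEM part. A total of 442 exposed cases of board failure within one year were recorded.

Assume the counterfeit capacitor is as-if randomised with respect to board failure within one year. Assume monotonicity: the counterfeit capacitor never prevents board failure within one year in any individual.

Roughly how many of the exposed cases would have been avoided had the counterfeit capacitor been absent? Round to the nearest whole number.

p₁ = 0.362, p₀ = 0.0371.
PN = (p₁ − p₀)/p₁ = (0.362 − 0.0371) / 0.362 ≈ 0.89751.
Attributable cases ≈ PN × (exposed cases) = 0.89751 × 442 ≈ 396.70.

about 397 cases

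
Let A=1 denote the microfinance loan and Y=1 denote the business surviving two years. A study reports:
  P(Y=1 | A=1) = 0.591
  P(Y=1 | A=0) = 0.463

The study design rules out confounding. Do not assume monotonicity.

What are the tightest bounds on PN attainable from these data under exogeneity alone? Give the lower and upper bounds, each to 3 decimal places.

0.217 ≤ PN ≤ 0.909

Let p₁ = 0.591, p₀ = 0.463.
Under exogeneity alone the bounds on PN are max{0,(p₁−p₀)/p₁} ≤ PN ≤ min{1,(1−p₀)/p₁}.
  lower = (p₁ − p₀)/p₁ = 0.128 / 0.591 ≈ 0.2166
  upper = min{1, (1 − p₀)/p₁} = 0.537 / 0.591 ≈ 0.9086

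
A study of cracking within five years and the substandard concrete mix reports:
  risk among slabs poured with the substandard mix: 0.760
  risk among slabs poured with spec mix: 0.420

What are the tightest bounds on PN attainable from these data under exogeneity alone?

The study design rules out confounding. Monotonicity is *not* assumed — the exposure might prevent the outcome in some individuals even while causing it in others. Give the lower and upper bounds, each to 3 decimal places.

0.447 ≤ PN ≤ 0.763

Let p₁ = 0.76, p₀ = 0.42.
Under exogeneity alone the bounds on PN are max{0,(p₁−p₀)/p₁} ≤ PN ≤ min{1,(1−p₀)/p₁}.
  lower = (p₁ − p₀)/p₁ = 0.34 / 0.76 ≈ 0.4474
  upper = min{1, (1 − p₀)/p₁} = 0.58 / 0.76 ≈ 0.7632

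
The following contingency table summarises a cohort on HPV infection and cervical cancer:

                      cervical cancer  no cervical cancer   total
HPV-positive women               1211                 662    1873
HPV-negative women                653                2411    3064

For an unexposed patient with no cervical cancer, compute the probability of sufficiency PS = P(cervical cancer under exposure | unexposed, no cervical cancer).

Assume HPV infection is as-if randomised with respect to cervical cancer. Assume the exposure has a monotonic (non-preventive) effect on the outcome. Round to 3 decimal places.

PS ≈ 0.551

p₁ = P(outcome | exposed) = 1211/1873 = 0.64656
p₀ = P(outcome | unexposed) = 653/3064 = 0.21312
Under exogeneity and monotonicity, PS = (p₁ − p₀)/(1 − p₀).
PS = (0.64656 − 0.21312) / 0.78688 ≈ 0.5508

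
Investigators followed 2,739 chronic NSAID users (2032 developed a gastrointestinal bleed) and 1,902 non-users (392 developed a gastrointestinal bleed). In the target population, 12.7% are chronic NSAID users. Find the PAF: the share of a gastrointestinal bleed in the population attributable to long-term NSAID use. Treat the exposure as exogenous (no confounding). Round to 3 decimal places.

p₁ = P(outcome | exposed) = 2032/2739 = 0.74188
p₀ = P(outcome | unexposed) = 392/1902 = 0.2061
Overall risk P(Y=1) = π·p₁ + (1−π)·p₀ = 0.127×0.74188 + 0.873×0.2061 = 0.27414.
Under exogeneity, PAF = [P(Y=1) − p₀] / P(Y=1).
PAF = (0.27414 − 0.2061) / 0.27414 ≈ 0.2482

PAF ≈ 0.248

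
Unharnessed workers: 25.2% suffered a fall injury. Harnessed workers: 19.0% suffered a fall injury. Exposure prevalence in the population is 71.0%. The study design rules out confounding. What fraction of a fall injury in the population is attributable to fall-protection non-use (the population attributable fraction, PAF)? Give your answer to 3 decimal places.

PAF ≈ 0.188

p₁ = 0.252, p₀ = 0.19.
Overall risk P(Y=1) = π·p₁ + (1−π)·p₀ = 0.71×0.252 + 0.29×0.19 = 0.23402.
Under exogeneity, PAF = [P(Y=1) − p₀] / P(Y=1).
PAF = (0.23402 − 0.19) / 0.23402 ≈ 0.1881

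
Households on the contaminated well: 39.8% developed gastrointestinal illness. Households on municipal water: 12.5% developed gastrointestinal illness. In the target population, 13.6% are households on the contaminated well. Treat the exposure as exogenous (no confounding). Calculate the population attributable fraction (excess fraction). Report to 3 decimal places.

p₁ = 0.398, p₀ = 0.125.
Overall risk P(Y=1) = π·p₁ + (1−π)·p₀ = 0.136×0.398 + 0.864×0.125 = 0.16213.
Under exogeneity, PAF = [P(Y=1) − p₀] / P(Y=1).
PAF = (0.16213 − 0.125) / 0.16213 ≈ 0.2290

PAF ≈ 0.229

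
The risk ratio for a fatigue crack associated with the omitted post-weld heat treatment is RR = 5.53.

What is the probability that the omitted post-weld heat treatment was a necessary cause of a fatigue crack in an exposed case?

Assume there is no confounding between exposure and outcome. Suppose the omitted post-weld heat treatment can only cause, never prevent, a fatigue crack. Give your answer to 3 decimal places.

Under exogeneity and monotonicity, PN = (RR − 1) / RR = 1 − 1/RR.
PN = (5.53 − 1) / 5.53 = 4.53 / 5.53 ≈ 0.8192

PN ≈ 0.819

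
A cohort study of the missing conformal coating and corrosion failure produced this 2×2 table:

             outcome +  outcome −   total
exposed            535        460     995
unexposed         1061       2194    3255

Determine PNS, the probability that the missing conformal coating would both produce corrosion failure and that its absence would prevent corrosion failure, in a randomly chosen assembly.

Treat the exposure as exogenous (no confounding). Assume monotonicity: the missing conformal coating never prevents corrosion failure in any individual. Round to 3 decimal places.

PNS ≈ 0.212

p₁ = P(outcome | exposed) = 535/995 = 0.53769
p₀ = P(outcome | unexposed) = 1061/3255 = 0.32596
Under exogeneity and monotonicity, PNS = p₁ − p₀.
PNS = 0.53769 − 0.32596 = 0.21173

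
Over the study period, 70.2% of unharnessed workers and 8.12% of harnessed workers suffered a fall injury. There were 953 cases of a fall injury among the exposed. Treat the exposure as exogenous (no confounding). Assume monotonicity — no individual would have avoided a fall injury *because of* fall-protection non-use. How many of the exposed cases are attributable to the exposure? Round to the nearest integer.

about 843 cases

p₁ = 0.702, p₀ = 0.0812.
PN = (p₁ − p₀)/p₁ = (0.702 − 0.0812) / 0.702 ≈ 0.88433.
Attributable cases ≈ PN × (exposed cases) = 0.88433 × 953 ≈ 842.77.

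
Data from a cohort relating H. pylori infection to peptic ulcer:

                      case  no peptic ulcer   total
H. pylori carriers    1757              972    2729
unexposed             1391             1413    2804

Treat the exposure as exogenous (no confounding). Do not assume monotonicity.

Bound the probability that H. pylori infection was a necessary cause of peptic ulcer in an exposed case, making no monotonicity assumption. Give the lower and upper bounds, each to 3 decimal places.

0.229 ≤ PN ≤ 0.783

p₁ = P(outcome | exposed) = 1757/2729 = 0.64383
p₀ = P(outcome | unexposed) = 1391/2804 = 0.49608
Under exogeneity alone the bounds on PN are max{0,(p₁−p₀)/p₁} ≤ PN ≤ min{1,(1−p₀)/p₁}.
  lower = (p₁ − p₀)/p₁ = 0.14775 / 0.64383 ≈ 0.2295
  upper = min{1, (1 − p₀)/p₁} = 0.50392 / 0.64383 ≈ 0.7827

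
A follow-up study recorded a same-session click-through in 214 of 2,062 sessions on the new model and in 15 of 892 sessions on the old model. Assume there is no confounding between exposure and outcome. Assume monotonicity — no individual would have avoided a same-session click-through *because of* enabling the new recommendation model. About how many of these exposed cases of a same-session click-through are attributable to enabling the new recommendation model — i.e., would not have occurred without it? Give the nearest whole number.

about 179 cases

p₁ = P(outcome | exposed) = 214/2062 = 0.10378
p₀ = P(outcome | unexposed) = 15/892 = 0.016816
PN = (p₁ − p₀)/p₁ = (0.10378 − 0.016816) / 0.10378 ≈ 0.83797.
Attributable cases ≈ PN × (exposed cases) = 0.83797 × 214 ≈ 179.33.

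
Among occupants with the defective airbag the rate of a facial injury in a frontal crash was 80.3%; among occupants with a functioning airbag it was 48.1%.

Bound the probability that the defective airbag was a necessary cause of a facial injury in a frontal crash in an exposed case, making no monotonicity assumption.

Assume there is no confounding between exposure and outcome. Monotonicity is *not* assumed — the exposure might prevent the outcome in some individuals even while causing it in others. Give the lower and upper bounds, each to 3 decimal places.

0.401 ≤ PN ≤ 0.646

p₁ = 0.803, p₀ = 0.481.
Under exogeneity alone the bounds on PN are max{0,(p₁−p₀)/p₁} ≤ PN ≤ min{1,(1−p₀)/p₁}.
  lower = (p₁ − p₀)/p₁ = 0.322 / 0.803 ≈ 0.4010
  upper = min{1, (1 − p₀)/p₁} = 0.519 / 0.803 ≈ 0.6463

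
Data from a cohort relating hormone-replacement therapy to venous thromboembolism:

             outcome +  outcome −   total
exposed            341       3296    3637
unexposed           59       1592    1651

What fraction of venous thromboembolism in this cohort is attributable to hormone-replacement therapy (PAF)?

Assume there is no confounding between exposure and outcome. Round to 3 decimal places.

PAF ≈ 0.528

p₁ = P(outcome | exposed) = 341/3637 = 0.093759
p₀ = P(outcome | unexposed) = 59/1651 = 0.035736
Exposure prevalence π = 3637/5288 = 0.68778; overall risk P(Y=1) = 0.075643.
Under exogeneity, PAF = [P(Y=1) − p₀]/P(Y=1).
PAF = (0.075643 − 0.035736) / 0.075643 ≈ 0.5276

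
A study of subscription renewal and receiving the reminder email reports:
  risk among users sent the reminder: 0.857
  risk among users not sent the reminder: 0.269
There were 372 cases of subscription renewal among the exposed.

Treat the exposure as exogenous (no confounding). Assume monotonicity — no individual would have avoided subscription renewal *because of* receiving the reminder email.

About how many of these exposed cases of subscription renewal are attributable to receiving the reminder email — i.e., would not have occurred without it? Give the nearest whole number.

Let p₁ = 0.857, p₀ = 0.269.
PN = (p₁ − p₀)/p₁ = (0.857 − 0.269) / 0.857 ≈ 0.68611.
Attributable cases ≈ PN × (exposed cases) = 0.68611 × 372 ≈ 255.23.

about 255 cases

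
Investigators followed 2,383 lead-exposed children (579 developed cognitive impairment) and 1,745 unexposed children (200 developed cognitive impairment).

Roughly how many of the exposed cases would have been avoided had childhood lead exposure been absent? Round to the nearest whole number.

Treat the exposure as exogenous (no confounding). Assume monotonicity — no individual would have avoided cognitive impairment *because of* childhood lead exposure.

about 306 cases

p₁ = P(outcome | exposed) = 579/2383 = 0.24297
p₀ = P(outcome | unexposed) = 200/1745 = 0.11461
PN = (p₁ − p₀)/p₁ = (0.24297 − 0.11461) / 0.24297 ≈ 0.52828.
Attributable cases ≈ PN × (exposed cases) = 0.52828 × 579 ≈ 305.88.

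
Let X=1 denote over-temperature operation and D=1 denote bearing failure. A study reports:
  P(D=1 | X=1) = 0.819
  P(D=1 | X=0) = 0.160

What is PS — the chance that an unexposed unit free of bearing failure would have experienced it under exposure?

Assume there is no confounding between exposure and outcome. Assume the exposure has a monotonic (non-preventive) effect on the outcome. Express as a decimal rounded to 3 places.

Let p₁ = 0.819, p₀ = 0.16.
Under exogeneity and monotonicity, PS = (p₁ − p₀) / (1 − p₀).
PS = (0.819 − 0.16) / (1 − 0.16) = 0.659 / 0.84 ≈ 0.7845

PS ≈ 0.785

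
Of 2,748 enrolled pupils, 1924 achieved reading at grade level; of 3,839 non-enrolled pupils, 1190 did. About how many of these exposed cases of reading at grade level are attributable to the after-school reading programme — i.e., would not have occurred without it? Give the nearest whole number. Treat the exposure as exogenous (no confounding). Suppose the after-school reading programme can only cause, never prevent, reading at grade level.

about 1072 cases

p₁ = P(outcome | exposed) = 1924/2748 = 0.70015
p₀ = P(outcome | unexposed) = 1190/3839 = 0.30998
PN = (p₁ − p₀)/p₁ = (0.70015 − 0.30998) / 0.70015 ≈ 0.55727.
Attributable cases ≈ PN × (exposed cases) = 0.55727 × 1924 ≈ 1072.18.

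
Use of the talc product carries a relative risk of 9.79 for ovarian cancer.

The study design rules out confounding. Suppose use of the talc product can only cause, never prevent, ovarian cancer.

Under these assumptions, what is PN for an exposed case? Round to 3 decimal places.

Under exogeneity and monotonicity, PN = (RR − 1) / RR = 1 − 1/RR.
PN = (9.79 − 1) / 9.79 = 8.79 / 9.79 ≈ 0.8979

PN ≈ 0.898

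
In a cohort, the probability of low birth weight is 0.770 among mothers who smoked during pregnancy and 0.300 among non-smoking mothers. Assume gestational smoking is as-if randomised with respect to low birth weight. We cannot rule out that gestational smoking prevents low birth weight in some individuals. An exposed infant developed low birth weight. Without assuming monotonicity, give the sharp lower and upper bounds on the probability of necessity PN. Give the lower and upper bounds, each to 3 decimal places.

Let p₁ = 0.77, p₀ = 0.3.
Under exogeneity alone the bounds on PN are max{0,(p₁−p₀)/p₁} ≤ PN ≤ min{1,(1−p₀)/p₁}.
  lower = (p₁ − p₀)/p₁ = 0.47 / 0.77 ≈ 0.6104
  upper = min{1, (1 − p₀)/p₁} = 0.7 / 0.77 ≈ 0.9091

0.610 ≤ PN ≤ 0.909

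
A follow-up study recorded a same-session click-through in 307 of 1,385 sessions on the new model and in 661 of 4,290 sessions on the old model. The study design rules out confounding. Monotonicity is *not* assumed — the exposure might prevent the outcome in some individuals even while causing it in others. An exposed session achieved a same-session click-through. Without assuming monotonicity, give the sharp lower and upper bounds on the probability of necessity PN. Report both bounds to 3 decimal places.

p₁ = P(outcome | exposed) = 307/1385 = 0.22166
p₀ = P(outcome | unexposed) = 661/4290 = 0.15408
Under exogeneity alone the bounds on PN are max{0,(p₁−p₀)/p₁} ≤ PN ≤ min{1,(1−p₀)/p₁}.
  lower = (p₁ − p₀)/p₁ = 0.067581 / 0.22166 ≈ 0.3049
  upper = min{1, (1 − p₀)/p₁} = 0.84592 / 0.22166 ≈ 3.8163 → capped at 1

0.305 ≤ PN ≤ 1.000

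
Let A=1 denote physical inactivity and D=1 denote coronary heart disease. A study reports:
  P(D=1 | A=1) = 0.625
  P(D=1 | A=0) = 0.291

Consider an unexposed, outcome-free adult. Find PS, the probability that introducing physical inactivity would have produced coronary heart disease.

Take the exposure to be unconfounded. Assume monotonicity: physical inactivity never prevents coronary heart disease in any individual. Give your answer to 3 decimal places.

Let p₁ = 0.625, p₀ = 0.291.
Under exogeneity and monotonicity, PS = (p₁ − p₀) / (1 − p₀).
PS = (0.625 − 0.291) / (1 − 0.291) = 0.334 / 0.709 ≈ 0.4711

PS ≈ 0.471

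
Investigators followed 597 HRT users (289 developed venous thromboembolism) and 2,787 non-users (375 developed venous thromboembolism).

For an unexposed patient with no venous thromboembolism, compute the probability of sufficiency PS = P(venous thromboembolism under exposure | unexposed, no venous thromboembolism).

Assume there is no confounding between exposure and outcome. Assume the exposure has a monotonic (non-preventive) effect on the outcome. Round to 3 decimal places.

PS ≈ 0.404

p₁ = P(outcome | exposed) = 289/597 = 0.48409
p₀ = P(outcome | unexposed) = 375/2787 = 0.13455
Under exogeneity and monotonicity, PS = (p₁ − p₀) / (1 − p₀).
PS = (0.48409 − 0.13455) / (1 − 0.13455) = 0.34953 / 0.86545 ≈ 0.4039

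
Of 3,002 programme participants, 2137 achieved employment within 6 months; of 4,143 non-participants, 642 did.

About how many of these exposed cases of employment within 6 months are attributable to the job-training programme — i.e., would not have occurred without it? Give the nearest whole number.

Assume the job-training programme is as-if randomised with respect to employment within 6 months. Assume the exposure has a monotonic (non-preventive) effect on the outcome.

about 1672 cases

p₁ = P(outcome | exposed) = 2137/3002 = 0.71186
p₀ = P(outcome | unexposed) = 642/4143 = 0.15496
PN = (p₁ − p₀)/p₁ = (0.71186 − 0.15496) / 0.71186 ≈ 0.78232.
Attributable cases ≈ PN × (exposed cases) = 0.78232 × 2137 ≈ 1671.81.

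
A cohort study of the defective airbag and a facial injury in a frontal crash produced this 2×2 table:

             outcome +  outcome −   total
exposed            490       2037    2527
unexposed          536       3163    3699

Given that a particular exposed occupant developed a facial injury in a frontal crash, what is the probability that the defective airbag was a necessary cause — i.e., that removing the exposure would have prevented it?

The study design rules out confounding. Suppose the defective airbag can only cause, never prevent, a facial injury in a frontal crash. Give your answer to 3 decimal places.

p₁ = P(outcome | exposed) = 490/2527 = 0.19391
p₀ = P(outcome | unexposed) = 536/3699 = 0.1449
Under exogeneity and monotonicity, PN = (p₁ − p₀)/p₁.
PN = (0.19391 − 0.1449) / 0.19391 ≈ 0.2527

PN ≈ 0.253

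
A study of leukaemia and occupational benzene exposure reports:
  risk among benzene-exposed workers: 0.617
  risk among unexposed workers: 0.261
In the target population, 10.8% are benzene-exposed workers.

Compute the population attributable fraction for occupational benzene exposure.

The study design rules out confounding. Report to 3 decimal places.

Let p₁ = 0.617, p₀ = 0.261.
Overall risk P(Y=1) = π·p₁ + (1−π)·p₀ = 0.108×0.617 + 0.892×0.261 = 0.29945.
Under exogeneity, PAF = [P(Y=1) − p₀] / P(Y=1).
PAF = (0.29945 − 0.261) / 0.29945 ≈ 0.1284

PAF ≈ 0.128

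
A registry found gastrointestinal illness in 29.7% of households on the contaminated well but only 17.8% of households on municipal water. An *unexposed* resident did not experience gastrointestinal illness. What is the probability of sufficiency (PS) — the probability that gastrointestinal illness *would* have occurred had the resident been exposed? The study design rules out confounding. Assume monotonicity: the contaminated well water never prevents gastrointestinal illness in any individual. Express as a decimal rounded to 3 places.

p₁ = 0.297, p₀ = 0.178.
Under exogeneity and monotonicity, PS = (p₁ − p₀) / (1 − p₀).
PS = (0.297 − 0.178) / (1 − 0.178) = 0.119 / 0.822 ≈ 0.1448

PS ≈ 0.145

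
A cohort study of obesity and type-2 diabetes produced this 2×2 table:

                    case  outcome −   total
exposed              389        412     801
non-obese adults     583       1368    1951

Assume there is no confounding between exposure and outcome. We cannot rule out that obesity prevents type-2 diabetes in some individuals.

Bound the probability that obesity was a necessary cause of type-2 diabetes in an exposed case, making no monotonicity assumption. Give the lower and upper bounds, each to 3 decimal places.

p₁ = P(outcome | exposed) = 389/801 = 0.48564
p₀ = P(outcome | unexposed) = 583/1951 = 0.29882
Under exogeneity alone the bounds on PN are max{0,(p₁−p₀)/p₁} ≤ PN ≤ min{1,(1−p₀)/p₁}.
  lower = (p₁ − p₀)/p₁ = 0.18682 / 0.48564 ≈ 0.3847
  upper = min{1, (1 − p₀)/p₁} = 0.70118 / 0.48564 ≈ 1.4438 → capped at 1

0.385 ≤ PN ≤ 1.000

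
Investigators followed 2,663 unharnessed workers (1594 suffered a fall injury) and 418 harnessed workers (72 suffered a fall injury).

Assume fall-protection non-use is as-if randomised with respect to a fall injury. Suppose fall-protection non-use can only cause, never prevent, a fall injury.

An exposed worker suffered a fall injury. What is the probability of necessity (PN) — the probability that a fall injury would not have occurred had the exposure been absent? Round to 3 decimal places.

p₁ = P(outcome | exposed) = 1594/2663 = 0.59857
p₀ = P(outcome | unexposed) = 72/418 = 0.17225
Under exogeneity and monotonicity, PN = (p₁ − p₀) / p₁.
PN = (0.59857 − 0.17225) / 0.59857 = 0.42632 / 0.59857 ≈ 0.7122

PN ≈ 0.712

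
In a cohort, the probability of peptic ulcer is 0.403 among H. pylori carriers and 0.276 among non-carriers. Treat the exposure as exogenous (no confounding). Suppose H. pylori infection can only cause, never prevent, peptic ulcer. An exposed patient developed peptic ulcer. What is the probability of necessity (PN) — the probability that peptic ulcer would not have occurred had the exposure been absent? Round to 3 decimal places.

PN ≈ 0.315

Let p₁ = 0.403, p₀ = 0.276.
Under exogeneity and monotonicity, PN = (p₁ − p₀) / p₁.
PN = (0.403 − 0.276) / 0.403 = 0.127 / 0.403 ≈ 0.3151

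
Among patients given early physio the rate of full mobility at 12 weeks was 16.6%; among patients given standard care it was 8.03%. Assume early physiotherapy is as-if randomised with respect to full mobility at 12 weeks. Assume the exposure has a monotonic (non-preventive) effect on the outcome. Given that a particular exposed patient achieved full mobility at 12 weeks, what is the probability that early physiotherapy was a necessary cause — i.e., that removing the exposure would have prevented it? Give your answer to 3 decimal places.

PN ≈ 0.516

p₁ = 0.166, p₀ = 0.0803.
Under exogeneity and monotonicity, PN = (p₁ − p₀) / p₁.
PN = (0.166 − 0.0803) / 0.166 = 0.0857 / 0.166 ≈ 0.5163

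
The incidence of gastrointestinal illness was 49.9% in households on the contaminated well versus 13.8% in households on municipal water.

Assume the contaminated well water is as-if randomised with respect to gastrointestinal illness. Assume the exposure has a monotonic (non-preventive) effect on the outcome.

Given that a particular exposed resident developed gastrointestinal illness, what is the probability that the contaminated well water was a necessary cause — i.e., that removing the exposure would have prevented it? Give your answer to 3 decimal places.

PN ≈ 0.723

p₁ = 0.499, p₀ = 0.138.
Under exogeneity and monotonicity, PN = (p₁ − p₀) / p₁.
PN = (0.499 − 0.138) / 0.499 = 0.361 / 0.499 ≈ 0.7234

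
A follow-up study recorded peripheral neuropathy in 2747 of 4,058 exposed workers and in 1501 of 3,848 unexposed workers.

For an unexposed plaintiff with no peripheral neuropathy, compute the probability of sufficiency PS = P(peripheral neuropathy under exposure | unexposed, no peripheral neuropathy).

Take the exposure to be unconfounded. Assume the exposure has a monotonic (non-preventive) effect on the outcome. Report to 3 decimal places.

PS ≈ 0.470

p₁ = P(outcome | exposed) = 2747/4058 = 0.67693
p₀ = P(outcome | unexposed) = 1501/3848 = 0.39007
Under exogeneity and monotonicity, PS = (p₁ − p₀) / (1 − p₀).
PS = (0.67693 − 0.39007) / (1 − 0.39007) = 0.28686 / 0.60993 ≈ 0.4703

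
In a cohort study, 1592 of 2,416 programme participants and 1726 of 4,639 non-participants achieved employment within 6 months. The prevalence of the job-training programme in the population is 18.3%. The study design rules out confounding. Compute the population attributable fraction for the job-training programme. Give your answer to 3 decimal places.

PAF ≈ 0.124

p₁ = P(outcome | exposed) = 1592/2416 = 0.65894
p₀ = P(outcome | unexposed) = 1726/4639 = 0.37206
Overall risk P(Y=1) = π·p₁ + (1−π)·p₀ = 0.183×0.65894 + 0.817×0.37206 = 0.42456.
Under exogeneity, PAF = [P(Y=1) − p₀] / P(Y=1).
PAF = (0.42456 − 0.37206) / 0.42456 ≈ 0.1237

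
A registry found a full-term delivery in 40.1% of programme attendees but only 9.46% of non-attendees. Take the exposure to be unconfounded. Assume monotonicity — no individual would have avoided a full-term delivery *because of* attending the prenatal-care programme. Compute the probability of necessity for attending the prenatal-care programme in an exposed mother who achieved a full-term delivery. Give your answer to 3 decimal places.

PN ≈ 0.764

p₁ = 0.401, p₀ = 0.0946.
Under exogeneity and monotonicity, PN = (p₁ − p₀) / p₁.
PN = (0.401 − 0.0946) / 0.401 = 0.3064 / 0.401 ≈ 0.7641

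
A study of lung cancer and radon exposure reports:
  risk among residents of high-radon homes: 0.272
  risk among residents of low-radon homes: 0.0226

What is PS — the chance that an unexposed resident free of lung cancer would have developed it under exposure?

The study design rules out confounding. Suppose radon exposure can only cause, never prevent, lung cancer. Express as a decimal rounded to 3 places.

PS ≈ 0.255

Let p₁ = 0.272, p₀ = 0.0226.
Under exogeneity and monotonicity, PS = (p₁ − p₀) / (1 − p₀).
PS = (0.272 − 0.0226) / (1 − 0.0226) = 0.2494 / 0.9774 ≈ 0.2552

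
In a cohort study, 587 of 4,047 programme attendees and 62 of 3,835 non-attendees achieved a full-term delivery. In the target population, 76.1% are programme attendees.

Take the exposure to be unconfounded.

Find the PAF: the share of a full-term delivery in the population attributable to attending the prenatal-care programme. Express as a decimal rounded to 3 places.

p₁ = P(outcome | exposed) = 587/4047 = 0.14505
p₀ = P(outcome | unexposed) = 62/3835 = 0.016167
Overall risk P(Y=1) = π·p₁ + (1−π)·p₀ = 0.761×0.14505 + 0.239×0.016167 = 0.11424.
Under exogeneity, PAF = [P(Y=1) − p₀] / P(Y=1).
PAF = (0.11424 − 0.016167) / 0.11424 ≈ 0.8585

PAF ≈ 0.858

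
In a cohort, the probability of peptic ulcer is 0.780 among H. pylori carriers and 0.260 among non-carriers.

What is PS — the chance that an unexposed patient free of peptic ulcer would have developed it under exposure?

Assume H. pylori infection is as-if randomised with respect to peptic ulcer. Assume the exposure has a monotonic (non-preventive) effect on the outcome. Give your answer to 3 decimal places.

Let p₁ = 0.78, p₀ = 0.26.
Under exogeneity and monotonicity, PS = (p₁ − p₀) / (1 − p₀).
PS = (0.78 − 0.26) / (1 − 0.26) = 0.52 / 0.74 ≈ 0.7027

PS ≈ 0.703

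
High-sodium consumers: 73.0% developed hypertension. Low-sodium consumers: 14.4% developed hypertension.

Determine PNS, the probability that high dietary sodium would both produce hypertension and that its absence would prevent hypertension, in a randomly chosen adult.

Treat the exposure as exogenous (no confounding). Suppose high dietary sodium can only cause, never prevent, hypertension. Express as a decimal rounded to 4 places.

PNS ≈ 0.5860

p₁ = 0.73, p₀ = 0.144.
Under exogeneity and monotonicity, PNS = p₁ − p₀.
PNS = 0.73 − 0.144 = 0.586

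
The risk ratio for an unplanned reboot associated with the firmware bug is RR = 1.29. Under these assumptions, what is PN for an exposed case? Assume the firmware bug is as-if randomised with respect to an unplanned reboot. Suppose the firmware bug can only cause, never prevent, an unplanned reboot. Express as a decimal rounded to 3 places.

Under exogeneity and monotonicity, PN = (RR − 1) / RR = 1 − 1/RR.
PN = (1.29 − 1) / 1.29 = 0.29 / 1.29 ≈ 0.2248

PN ≈ 0.225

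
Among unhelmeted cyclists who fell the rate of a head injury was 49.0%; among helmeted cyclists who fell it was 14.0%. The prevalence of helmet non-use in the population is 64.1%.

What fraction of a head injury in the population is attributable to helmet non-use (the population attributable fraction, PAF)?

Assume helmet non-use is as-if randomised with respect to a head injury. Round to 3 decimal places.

PAF ≈ 0.616

p₁ = 0.49, p₀ = 0.14.
Overall risk P(Y=1) = π·p₁ + (1−π)·p₀ = 0.641×0.49 + 0.359×0.14 = 0.36435.
Under exogeneity, PAF = [P(Y=1) − p₀] / P(Y=1).
PAF = (0.36435 − 0.14) / 0.36435 ≈ 0.6158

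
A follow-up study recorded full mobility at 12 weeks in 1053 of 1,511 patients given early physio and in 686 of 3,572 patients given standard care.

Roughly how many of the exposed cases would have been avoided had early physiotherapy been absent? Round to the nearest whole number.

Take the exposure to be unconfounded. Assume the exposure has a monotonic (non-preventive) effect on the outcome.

about 763 cases

p₁ = P(outcome | exposed) = 1053/1511 = 0.69689
p₀ = P(outcome | unexposed) = 686/3572 = 0.19205
PN = (p₁ − p₀)/p₁ = (0.69689 − 0.19205) / 0.69689 ≈ 0.72442.
Attributable cases ≈ PN × (exposed cases) = 0.72442 × 1053 ≈ 762.81.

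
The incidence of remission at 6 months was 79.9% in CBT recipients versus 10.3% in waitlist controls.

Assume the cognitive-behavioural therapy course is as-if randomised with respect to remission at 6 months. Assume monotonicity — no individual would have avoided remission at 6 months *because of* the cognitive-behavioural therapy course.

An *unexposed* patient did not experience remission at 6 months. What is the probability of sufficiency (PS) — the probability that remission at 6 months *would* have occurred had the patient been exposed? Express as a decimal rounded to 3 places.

p₁ = 0.799, p₀ = 0.103.
Under exogeneity and monotonicity, PS = (p₁ − p₀) / (1 − p₀).
PS = (0.799 − 0.103) / (1 − 0.103) = 0.696 / 0.897 ≈ 0.7759

PS ≈ 0.776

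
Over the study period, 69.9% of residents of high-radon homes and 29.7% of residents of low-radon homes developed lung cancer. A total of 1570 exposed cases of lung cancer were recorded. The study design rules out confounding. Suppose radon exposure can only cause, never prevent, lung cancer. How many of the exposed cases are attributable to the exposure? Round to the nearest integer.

p₁ = 0.699, p₀ = 0.297.
PN = (p₁ − p₀)/p₁ = (0.699 − 0.297) / 0.699 ≈ 0.57511.
Attributable cases ≈ PN × (exposed cases) = 0.57511 × 1570 ≈ 902.92.

about 903 cases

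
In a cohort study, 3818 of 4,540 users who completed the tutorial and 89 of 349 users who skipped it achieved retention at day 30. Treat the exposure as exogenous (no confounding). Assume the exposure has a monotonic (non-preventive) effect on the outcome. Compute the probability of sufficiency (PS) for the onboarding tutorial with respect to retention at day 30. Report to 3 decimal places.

p₁ = P(outcome | exposed) = 3818/4540 = 0.84097
p₀ = P(outcome | unexposed) = 89/349 = 0.25501
Under exogeneity and monotonicity, PS = (p₁ − p₀) / (1 − p₀).
PS = (0.84097 − 0.25501) / (1 − 0.25501) = 0.58595 / 0.74499 ≈ 0.7865

PS ≈ 0.787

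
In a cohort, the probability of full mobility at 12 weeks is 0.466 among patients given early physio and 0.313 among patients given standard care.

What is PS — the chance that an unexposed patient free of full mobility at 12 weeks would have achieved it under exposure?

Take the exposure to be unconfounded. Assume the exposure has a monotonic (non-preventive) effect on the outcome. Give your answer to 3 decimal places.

Let p₁ = 0.466, p₀ = 0.313.
Under exogeneity and monotonicity, PS = (p₁ − p₀) / (1 − p₀).
PS = (0.466 − 0.313) / (1 − 0.313) = 0.153 / 0.687 ≈ 0.2227

PS ≈ 0.223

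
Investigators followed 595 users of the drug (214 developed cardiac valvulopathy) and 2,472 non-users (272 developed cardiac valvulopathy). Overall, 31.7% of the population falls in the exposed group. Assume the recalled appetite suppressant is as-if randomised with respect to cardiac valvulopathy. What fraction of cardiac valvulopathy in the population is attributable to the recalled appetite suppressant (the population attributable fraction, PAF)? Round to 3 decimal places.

PAF ≈ 0.418

p₁ = P(outcome | exposed) = 214/595 = 0.35966
p₀ = P(outcome | unexposed) = 272/2472 = 0.11003
Overall risk P(Y=1) = π·p₁ + (1−π)·p₀ = 0.317×0.35966 + 0.683×0.11003 = 0.18917.
Under exogeneity, PAF = [P(Y=1) − p₀] / P(Y=1).
PAF = (0.18917 − 0.11003) / 0.18917 ≈ 0.4183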